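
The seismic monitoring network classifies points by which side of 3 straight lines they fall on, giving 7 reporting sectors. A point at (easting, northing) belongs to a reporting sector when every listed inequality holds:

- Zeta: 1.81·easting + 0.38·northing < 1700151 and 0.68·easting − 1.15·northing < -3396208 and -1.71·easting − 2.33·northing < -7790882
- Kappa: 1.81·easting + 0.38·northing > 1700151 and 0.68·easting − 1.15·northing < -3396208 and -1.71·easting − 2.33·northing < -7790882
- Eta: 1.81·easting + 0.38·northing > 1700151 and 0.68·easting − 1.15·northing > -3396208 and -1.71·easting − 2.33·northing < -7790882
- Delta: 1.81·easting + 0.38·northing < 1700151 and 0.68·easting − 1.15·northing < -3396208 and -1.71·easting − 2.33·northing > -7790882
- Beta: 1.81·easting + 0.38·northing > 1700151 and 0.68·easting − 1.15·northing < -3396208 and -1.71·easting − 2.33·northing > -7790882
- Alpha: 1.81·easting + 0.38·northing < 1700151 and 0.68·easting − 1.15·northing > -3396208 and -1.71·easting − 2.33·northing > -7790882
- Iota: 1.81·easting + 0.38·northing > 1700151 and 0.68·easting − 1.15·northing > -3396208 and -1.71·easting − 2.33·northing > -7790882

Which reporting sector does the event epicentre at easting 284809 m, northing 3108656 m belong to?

Alpha

1.81·284809 + 0.38·3108656 = 1696793.570, which is < 1700151
0.68·284809 − 1.15·3108656 = -3381284.280, which is > -3396208
-1.71·284809 − 2.33·3108656 = -7730191.870, which is > -7790882
This sign pattern matches Alpha.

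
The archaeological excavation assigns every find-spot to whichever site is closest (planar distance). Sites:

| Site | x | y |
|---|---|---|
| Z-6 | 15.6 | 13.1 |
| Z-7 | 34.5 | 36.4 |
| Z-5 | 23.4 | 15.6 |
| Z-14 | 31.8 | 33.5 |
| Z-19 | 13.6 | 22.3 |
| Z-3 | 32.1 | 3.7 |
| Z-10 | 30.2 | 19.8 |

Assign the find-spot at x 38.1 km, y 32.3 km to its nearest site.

Squared distances to each site:
Z-6: 874.890; Z-7: 29.770; Z-5: 494.980; Z-14: 41.130; Z-19: 700.250; Z-3: 853.960; Z-10: 218.660.
Minimum at Z-7.

Z-7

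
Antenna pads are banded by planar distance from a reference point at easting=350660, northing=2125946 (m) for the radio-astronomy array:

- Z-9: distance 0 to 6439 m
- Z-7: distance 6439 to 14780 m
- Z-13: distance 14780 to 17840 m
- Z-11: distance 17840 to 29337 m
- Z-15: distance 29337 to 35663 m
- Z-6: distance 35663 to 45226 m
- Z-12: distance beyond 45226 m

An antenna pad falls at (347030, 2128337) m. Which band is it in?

Distance = √((347030−350660)² + (2128337−2125946)²) = √(13176900.000 + 5716881.000) = 4346.698 m.
0 ≤ 4346.698 < 6439 → Z-9.

Z-9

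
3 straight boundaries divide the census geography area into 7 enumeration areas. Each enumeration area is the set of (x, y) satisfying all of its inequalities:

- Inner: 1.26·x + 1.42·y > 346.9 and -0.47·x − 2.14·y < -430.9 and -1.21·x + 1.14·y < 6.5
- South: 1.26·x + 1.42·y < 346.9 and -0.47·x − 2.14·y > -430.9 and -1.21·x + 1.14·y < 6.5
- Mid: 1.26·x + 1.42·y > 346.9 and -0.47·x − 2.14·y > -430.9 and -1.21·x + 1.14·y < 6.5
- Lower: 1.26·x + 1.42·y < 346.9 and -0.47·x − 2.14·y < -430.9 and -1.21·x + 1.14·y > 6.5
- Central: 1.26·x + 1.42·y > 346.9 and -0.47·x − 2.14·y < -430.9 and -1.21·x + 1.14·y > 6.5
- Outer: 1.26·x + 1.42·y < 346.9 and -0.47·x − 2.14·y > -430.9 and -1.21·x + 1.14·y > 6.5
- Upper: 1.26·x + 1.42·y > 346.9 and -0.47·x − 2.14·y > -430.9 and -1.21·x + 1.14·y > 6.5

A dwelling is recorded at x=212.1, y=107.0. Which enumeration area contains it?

Mid

1.26·212.1 + 1.42·107.0 = 419.186, which is > 346.9
-0.47·212.1 − 2.14·107.0 = -328.667, which is > -430.9
-1.21·212.1 + 1.14·107.0 = -134.661, which is < 6.5
This sign pattern matches Mid.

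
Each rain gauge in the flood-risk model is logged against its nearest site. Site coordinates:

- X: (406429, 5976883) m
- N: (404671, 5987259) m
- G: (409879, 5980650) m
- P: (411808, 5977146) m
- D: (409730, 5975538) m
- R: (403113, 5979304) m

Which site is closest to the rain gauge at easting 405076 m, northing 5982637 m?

Squared distances to each site:
X: 34939125.000; N: 21526909.000; G: 27016978.000; P: 75470905.000; D: 72055517.000; R: 14962258.000.
Minimum at R.

R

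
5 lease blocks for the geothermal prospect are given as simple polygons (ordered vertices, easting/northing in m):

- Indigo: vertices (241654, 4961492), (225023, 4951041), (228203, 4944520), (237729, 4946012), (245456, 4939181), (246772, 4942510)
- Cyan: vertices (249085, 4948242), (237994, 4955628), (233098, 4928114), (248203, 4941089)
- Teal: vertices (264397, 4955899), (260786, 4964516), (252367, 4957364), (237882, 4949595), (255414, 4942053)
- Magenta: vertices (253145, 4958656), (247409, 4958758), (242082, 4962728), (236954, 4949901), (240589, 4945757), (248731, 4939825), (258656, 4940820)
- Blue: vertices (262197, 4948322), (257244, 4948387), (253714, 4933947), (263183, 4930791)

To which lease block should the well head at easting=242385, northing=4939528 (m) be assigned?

Cast a ray rightward from (242385, 4939528). For each polygon, the edges (by vertex number in listed order) whose endpoints lie on opposite sides of northing = 4939528, where each meets that height, and whether that is right or left of the point:
Indigo: 4–5 at easting≈245063.5 (right), 5–6 at easting≈245593.2 (right) → 2 crossings.
Cyan: 2–3 at easting≈235129.1 (left), 3–4 at easting≈246385.7 (right) → 1 crossing.
Teal: no edge straddles that height → 0 crossings.
Magenta: no edge straddles that height → 0 crossings.
Blue: 2–3 at easting≈255078.3 (right), 4–1 at easting≈262691.6 (right) → 2 crossings.
Only Cyan has an odd count, so the point is inside Cyan.

Cyan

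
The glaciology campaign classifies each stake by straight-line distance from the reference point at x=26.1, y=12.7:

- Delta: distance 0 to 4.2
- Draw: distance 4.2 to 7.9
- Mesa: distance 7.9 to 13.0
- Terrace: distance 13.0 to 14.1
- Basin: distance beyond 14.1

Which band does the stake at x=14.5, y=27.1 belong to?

Basin

Distance = √((14.5−26.1)² + (27.1−12.7)²) = √(134.560 + 207.360) = 18.491.
14.1 ≤ 18.491 < ∞ → Basin.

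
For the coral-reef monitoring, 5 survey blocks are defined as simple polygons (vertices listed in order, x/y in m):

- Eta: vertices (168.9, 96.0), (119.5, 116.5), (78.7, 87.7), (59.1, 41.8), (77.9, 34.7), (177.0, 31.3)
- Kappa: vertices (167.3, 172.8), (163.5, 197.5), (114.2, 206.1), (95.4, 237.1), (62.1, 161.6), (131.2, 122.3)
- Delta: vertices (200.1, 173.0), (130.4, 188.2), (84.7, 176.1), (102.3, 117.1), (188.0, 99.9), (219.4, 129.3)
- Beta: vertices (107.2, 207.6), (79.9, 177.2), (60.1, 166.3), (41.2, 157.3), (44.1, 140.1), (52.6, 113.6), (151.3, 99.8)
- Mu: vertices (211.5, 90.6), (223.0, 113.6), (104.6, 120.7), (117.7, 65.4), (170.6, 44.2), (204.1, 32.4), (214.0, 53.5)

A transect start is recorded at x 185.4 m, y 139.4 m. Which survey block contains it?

Delta

Cast a ray rightward from (185.4, 139.4). For each polygon, the edges (by vertex number in listed order) whose endpoints lie on opposite sides of y = 139.4, where each meets that height, and whether that is right or left of the point:
Eta: no edge straddles that height → 0 crossings.
Kappa: 5–6 at x≈101.13 (left), 6–1 at x≈143.42 (left) → 0 crossings.
Delta: 3–4 at x≈95.65 (left), 6–1 at x≈214.94 (right) → 1 crossing.
Beta: 5–6 at x≈44.32 (left), 7–1 at x≈135.10 (left) → 0 crossings.
Mu: no edge straddles that height → 0 crossings.
Only Delta has an odd count, so the point is inside Delta.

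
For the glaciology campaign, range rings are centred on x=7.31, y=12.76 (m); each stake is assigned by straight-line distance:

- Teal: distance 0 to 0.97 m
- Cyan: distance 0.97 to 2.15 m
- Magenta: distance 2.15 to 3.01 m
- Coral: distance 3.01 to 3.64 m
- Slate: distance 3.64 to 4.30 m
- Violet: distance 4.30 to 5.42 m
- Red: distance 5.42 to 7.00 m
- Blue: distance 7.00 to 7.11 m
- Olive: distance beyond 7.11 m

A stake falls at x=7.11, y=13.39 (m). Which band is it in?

Distance = √((7.11−7.31)² + (13.39−12.76)²) = √(0.040 + 0.397) = 0.661 m.
0 ≤ 0.661 < 0.97 → Teal.

Teal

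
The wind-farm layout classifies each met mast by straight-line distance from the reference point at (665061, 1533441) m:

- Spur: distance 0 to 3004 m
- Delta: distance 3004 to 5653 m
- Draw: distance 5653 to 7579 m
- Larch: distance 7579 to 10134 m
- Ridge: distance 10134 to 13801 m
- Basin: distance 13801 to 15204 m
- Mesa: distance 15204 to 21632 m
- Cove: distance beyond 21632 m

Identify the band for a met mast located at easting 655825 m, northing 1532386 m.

Distance = √((655825−665061)² + (1532386−1533441)²) = √(85303696.000 + 1113025.000) = 9296.059 m.
7579 ≤ 9296.059 < 10134 → Larch.

Larch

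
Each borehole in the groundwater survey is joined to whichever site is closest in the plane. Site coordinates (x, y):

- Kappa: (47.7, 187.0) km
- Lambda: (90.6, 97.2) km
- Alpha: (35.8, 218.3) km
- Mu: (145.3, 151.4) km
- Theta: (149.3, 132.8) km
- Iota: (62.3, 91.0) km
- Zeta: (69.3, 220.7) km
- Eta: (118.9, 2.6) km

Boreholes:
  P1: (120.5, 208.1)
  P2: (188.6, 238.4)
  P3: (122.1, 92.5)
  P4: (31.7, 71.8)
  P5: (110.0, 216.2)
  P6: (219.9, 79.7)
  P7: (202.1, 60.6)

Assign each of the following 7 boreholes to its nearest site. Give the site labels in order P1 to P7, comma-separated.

Zeta, Mu, Lambda, Iota, Zeta, Theta, Theta

P1 → Zeta (d²=2780.20)
P2 → Mu (d²=9443.89)
P3 → Lambda (d²=1014.34)
P4 → Iota (d²=1305.00)
P5 → Zeta (d²=1676.74)
P6 → Theta (d²=7803.97)
P7 → Theta (d²=8000.68)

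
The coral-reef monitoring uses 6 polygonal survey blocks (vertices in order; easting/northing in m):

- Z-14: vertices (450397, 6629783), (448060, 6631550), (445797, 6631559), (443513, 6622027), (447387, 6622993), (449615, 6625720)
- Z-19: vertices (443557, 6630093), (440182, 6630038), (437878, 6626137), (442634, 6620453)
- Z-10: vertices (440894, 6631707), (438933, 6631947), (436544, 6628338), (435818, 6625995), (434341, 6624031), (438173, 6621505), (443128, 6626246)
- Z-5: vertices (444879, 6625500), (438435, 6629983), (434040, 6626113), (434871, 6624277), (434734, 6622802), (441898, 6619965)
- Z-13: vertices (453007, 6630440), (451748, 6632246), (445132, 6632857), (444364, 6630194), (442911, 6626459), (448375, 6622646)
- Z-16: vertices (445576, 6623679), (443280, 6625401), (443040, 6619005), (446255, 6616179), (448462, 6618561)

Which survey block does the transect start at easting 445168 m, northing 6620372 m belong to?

Cast a ray rightward from (445168, 6620372). For each polygon, the edges (by vertex number in listed order) whose endpoints lie on opposite sides of northing = 6620372, where each meets that height, and whether that is right or left of the point:
Z-14: no edge straddles that height → 0 crossings.
Z-19: no edge straddles that height → 0 crossings.
Z-10: no edge straddles that height → 0 crossings.
Z-5: 5–6 at easting≈440870.2 (left), 6–1 at easting≈442117.2 (left) → 0 crossings.
Z-13: no edge straddles that height → 0 crossings.
Z-16: 2–3 at easting≈443091.3 (left), 5–1 at easting≈447440.8 (right) → 1 crossing.
Only Z-16 has an odd count, so the point is inside Z-16.

Z-16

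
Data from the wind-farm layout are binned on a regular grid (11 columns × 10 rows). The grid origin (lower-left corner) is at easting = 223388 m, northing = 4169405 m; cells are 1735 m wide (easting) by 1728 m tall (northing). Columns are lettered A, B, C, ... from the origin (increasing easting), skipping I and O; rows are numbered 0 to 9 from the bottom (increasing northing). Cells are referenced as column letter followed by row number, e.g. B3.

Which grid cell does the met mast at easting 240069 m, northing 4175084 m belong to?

Column index: ⌊(240069 − 223388) / 1735⌋ = ⌊9.614⌋ = 9 → column K
Row offset from origin: ⌊(4175084 − 4169405) / 1728⌋ = ⌊3.286⌋ = 3 → row 3

K3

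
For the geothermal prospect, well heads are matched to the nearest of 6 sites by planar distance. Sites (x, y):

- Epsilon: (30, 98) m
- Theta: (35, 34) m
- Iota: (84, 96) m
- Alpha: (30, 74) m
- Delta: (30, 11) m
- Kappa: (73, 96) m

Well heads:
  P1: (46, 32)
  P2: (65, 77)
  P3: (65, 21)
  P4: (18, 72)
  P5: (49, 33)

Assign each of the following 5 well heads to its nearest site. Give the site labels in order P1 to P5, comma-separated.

Theta, Kappa, Theta, Alpha, Theta

P1 → Theta (d²=125.00)
P2 → Kappa (d²=425.00)
P3 → Theta (d²=1069.00)
P4 → Alpha (d²=148.00)
P5 → Theta (d²=197.00)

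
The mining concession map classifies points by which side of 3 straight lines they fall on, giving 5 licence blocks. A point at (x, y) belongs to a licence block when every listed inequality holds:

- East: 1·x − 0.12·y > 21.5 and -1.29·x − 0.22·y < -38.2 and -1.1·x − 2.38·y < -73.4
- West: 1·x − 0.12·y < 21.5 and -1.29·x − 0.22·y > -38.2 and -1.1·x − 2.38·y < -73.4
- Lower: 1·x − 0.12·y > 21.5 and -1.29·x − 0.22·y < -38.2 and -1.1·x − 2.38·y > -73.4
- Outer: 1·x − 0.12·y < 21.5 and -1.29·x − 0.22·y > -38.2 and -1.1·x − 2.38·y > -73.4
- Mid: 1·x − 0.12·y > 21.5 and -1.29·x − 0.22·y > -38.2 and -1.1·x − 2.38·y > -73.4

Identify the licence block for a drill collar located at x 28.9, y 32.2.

1·28.9 − 0.12·32.2 = 25.036, which is > 21.5
-1.29·28.9 − 0.22·32.2 = -44.365, which is < -38.2
-1.1·28.9 − 2.38·32.2 = -108.426, which is < -73.4
This sign pattern matches East.

East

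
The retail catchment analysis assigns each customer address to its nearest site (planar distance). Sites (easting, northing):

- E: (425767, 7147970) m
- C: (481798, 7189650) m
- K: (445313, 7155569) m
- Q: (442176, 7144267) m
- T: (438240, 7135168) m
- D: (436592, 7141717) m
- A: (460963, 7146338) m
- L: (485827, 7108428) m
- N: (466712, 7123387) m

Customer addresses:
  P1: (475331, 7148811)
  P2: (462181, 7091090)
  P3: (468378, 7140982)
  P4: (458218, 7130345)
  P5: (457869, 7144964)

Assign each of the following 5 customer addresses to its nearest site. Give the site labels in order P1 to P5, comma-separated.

P1 → A (d²=212555153.00)
P2 → L (d²=859739560.00)
P3 → A (d²=83668961.00)
P4 → N (d²=120561800.00)
P5 → A (d²=11460712.00)

A, L, A, N, A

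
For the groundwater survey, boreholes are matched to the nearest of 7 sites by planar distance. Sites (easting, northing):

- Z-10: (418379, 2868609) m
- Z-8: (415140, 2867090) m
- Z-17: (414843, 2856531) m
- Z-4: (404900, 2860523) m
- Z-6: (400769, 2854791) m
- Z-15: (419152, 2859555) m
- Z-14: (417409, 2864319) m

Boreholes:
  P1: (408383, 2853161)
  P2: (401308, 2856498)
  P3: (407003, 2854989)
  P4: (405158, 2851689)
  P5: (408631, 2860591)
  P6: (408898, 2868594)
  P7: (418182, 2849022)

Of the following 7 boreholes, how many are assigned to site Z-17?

2

P1 → Z-17
P2 → Z-6
P3 → Z-4
P4 → Z-6
P5 → Z-4
P6 → Z-8
P7 → Z-17
2 of the 7 go to Z-17.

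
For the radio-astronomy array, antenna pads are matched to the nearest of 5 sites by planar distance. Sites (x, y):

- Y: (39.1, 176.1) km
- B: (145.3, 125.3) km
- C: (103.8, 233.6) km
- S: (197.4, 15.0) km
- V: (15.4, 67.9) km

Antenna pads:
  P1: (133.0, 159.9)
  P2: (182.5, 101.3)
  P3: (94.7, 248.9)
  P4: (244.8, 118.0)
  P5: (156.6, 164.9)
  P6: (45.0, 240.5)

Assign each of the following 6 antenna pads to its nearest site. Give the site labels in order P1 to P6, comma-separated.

P1 → B (d²=1348.45)
P2 → B (d²=1959.84)
P3 → C (d²=316.90)
P4 → B (d²=9953.54)
P5 → B (d²=1695.85)
P6 → C (d²=3505.05)

B, B, C, B, B, C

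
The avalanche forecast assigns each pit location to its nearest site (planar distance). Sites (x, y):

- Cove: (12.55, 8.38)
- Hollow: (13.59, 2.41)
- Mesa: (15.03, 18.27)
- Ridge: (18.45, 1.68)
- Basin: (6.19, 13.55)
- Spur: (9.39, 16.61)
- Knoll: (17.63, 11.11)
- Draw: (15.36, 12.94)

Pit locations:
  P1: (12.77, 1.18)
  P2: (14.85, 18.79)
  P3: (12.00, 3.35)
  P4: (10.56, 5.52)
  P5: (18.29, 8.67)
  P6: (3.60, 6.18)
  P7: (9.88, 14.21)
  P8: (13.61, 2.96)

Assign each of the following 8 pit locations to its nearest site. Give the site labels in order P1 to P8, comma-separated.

P1 → Hollow (d²=2.19)
P2 → Mesa (d²=0.30)
P3 → Hollow (d²=3.41)
P4 → Cove (d²=12.14)
P5 → Knoll (d²=6.39)
P6 → Basin (d²=61.03)
P7 → Spur (d²=6.00)
P8 → Hollow (d²=0.30)

Hollow, Mesa, Hollow, Cove, Knoll, Basin, Spur, Hollow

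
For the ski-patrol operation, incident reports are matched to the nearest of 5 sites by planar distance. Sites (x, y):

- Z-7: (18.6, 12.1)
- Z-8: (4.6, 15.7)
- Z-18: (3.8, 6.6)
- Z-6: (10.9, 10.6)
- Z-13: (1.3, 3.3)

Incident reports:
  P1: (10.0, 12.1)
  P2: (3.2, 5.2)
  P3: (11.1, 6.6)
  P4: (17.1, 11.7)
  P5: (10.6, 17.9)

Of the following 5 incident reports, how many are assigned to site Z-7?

1

P1 → Z-6
P2 → Z-18
P3 → Z-6
P4 → Z-7
P5 → Z-8
1 of the 5 goes to Z-7.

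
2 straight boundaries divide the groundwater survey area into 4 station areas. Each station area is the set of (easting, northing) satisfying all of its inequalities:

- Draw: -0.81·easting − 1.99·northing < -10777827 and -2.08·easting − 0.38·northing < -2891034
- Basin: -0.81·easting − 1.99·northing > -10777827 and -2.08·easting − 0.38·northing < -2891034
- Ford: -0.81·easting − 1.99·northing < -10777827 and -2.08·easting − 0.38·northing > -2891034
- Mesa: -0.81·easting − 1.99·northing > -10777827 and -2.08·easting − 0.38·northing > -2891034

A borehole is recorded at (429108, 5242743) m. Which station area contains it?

Ford

-0.81·429108 − 1.99·5242743 = -10780636.050, which is < -10777827
-2.08·429108 − 0.38·5242743 = -2884786.980, which is > -2891034
This sign pattern matches Ford.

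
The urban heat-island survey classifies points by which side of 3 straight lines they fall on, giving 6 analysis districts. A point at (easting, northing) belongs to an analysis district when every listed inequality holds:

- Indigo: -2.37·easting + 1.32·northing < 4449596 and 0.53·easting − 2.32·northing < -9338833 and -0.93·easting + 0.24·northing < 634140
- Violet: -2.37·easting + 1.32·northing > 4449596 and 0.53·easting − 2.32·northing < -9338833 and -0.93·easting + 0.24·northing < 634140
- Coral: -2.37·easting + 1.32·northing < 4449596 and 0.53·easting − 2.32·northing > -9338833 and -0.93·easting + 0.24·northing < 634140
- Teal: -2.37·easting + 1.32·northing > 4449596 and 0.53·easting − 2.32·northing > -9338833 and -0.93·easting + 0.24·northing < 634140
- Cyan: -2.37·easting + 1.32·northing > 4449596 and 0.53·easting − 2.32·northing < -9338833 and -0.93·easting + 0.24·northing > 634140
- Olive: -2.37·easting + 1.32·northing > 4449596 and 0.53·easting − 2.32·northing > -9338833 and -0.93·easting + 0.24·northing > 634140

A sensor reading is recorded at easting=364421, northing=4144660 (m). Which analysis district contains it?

Cyan

-2.37·364421 + 1.32·4144660 = 4607273.430, which is > 4449596
0.53·364421 − 2.32·4144660 = -9422468.070, which is < -9338833
-0.93·364421 + 0.24·4144660 = 655806.870, which is > 634140
This sign pattern matches Cyan.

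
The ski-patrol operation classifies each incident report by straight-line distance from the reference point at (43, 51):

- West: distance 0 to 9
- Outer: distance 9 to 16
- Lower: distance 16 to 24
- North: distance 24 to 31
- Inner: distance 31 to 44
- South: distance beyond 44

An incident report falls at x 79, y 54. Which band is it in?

Distance = √((79−43)² + (54−51)²) = √(1296.000 + 9.000) = 36.125.
31 ≤ 36.125 < 44 → Inner.

Inner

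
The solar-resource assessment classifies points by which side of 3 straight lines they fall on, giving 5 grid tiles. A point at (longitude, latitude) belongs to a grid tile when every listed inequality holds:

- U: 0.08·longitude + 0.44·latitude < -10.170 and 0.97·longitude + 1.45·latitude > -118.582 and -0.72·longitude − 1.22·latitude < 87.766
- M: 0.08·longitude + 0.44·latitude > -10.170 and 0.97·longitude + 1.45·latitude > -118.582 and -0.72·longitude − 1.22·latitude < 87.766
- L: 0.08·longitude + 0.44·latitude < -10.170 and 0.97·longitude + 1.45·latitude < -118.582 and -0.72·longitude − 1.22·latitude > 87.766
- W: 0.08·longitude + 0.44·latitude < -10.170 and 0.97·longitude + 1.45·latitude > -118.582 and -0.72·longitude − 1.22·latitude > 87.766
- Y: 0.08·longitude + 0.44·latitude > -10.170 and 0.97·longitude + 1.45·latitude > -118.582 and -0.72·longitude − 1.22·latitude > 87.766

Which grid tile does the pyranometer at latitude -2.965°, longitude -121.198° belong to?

0.08·-121.198 + 0.44·-2.965 = -11.000, which is < -10.170
0.97·-121.198 + 1.45·-2.965 = -121.861, which is < -118.582
-0.72·-121.198 − 1.22·-2.965 = 90.880, which is > 87.766
This sign pattern matches L.

L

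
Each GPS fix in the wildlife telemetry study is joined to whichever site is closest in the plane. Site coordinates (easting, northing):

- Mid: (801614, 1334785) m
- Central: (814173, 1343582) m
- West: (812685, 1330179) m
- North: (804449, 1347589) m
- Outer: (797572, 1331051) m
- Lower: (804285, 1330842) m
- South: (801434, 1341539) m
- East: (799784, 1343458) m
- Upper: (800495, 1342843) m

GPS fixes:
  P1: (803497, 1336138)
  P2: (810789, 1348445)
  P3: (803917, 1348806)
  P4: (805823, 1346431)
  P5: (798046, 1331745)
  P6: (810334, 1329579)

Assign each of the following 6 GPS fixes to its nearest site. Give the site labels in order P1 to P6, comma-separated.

P1 → Mid (d²=5376298.00)
P2 → Central (d²=35100225.00)
P3 → North (d²=1764113.00)
P4 → North (d²=3228840.00)
P5 → Outer (d²=706312.00)
P6 → West (d²=5887201.00)

Mid, Central, North, North, Outer, West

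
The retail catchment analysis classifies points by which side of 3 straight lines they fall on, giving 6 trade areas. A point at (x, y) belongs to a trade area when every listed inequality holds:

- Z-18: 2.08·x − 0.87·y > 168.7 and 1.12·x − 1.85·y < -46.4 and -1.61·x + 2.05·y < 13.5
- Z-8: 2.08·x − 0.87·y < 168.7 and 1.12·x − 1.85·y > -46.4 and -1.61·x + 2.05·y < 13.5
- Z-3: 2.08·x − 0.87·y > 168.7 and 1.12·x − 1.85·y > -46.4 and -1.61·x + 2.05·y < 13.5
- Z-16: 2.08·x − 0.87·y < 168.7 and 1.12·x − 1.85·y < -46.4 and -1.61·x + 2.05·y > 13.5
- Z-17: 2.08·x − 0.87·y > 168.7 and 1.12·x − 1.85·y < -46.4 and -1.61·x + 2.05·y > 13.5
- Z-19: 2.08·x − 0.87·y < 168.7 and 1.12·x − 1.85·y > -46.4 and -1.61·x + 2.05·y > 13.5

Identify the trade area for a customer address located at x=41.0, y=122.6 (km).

2.08·41.0 − 0.87·122.6 = -21.382, which is < 168.7
1.12·41.0 − 1.85·122.6 = -180.890, which is < -46.4
-1.61·41.0 + 2.05·122.6 = 185.320, which is > 13.5
This sign pattern matches Z-16.

Z-16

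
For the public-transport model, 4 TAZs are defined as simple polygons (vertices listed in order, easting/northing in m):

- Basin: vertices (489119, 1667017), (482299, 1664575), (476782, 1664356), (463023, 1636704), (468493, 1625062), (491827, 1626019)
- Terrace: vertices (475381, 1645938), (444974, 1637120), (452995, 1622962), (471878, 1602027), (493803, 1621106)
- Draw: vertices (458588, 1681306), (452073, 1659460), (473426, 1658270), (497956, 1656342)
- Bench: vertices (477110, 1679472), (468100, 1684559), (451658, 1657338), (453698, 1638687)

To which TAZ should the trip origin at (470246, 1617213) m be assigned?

Cast a ray rightward from (470246, 1617213). For each polygon, the edges (by vertex number in listed order) whose endpoints lie on opposite sides of northing = 1617213, where each meets that height, and whether that is right or left of the point:
Basin: no edge straddles that height → 0 crossings.
Terrace: 3–4 at easting≈458180.5 (left), 4–5 at easting≈489329.3 (right) → 1 crossing.
Draw: no edge straddles that height → 0 crossings.
Bench: no edge straddles that height → 0 crossings.
Only Terrace has an odd count, so the point is inside Terrace.

Terrace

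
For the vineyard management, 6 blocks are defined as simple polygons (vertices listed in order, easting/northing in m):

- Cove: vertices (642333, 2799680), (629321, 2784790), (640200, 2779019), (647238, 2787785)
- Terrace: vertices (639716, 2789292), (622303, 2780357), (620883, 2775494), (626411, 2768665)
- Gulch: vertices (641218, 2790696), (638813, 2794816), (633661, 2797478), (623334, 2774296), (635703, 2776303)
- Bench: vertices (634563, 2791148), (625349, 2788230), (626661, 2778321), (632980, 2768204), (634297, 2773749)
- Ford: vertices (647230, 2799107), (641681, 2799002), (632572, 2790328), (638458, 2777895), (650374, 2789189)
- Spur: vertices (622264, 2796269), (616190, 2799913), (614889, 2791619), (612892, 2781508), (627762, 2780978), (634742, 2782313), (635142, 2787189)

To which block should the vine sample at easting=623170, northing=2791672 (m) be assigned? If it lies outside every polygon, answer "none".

Cast a ray rightward from (623170, 2791672). For each polygon, the edges (by vertex number in listed order) whose endpoints lie on opposite sides of northing = 2791672, where each meets that height, and whether that is right or left of the point:
Cove: 1–2 at easting≈635335.0 (right), 4–1 at easting≈645635.2 (right) → 2 crossings.
Terrace: no edge straddles that height → 0 crossings.
Gulch: 1–2 at easting≈640648.3 (right), 3–4 at easting≈631074.6 (right) → 2 crossings.
Bench: no edge straddles that height → 0 crossings.
Ford: 2–3 at easting≈633983.4 (right), 5–1 at easting≈649586.9 (right) → 2 crossings.
Spur: 2–3 at easting≈614897.3 (left), 7–1 at easting≈628783.8 (right) → 1 crossing.
Only Spur has an odd count, so the point is inside Spur.

Spur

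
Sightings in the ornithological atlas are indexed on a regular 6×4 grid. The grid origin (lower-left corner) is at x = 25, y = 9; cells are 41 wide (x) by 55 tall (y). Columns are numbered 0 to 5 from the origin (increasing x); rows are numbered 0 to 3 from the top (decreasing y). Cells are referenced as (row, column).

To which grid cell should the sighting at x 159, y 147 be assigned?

(1, 3)

Column index: ⌊(159 − 25) / 41⌋ = ⌊3.268⌋ = 3
Row offset from origin: ⌊(147 − 9) / 55⌋ = ⌊2.509⌋ = 2 → row 1 (counted from top)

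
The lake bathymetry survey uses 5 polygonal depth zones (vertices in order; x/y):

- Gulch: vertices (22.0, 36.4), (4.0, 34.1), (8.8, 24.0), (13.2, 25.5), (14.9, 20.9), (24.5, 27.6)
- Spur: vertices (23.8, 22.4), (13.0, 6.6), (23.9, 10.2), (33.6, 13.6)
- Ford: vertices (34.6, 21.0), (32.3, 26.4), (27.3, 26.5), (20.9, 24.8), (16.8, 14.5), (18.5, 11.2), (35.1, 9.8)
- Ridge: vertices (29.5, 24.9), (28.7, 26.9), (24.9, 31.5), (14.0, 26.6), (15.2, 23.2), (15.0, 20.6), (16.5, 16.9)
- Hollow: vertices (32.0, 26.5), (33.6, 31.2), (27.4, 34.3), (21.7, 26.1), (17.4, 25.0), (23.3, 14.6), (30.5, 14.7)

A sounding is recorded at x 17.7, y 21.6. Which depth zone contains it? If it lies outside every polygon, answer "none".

Ridge

Cast a ray rightward from (17.7, 21.6). For each polygon, the edges (by vertex number in listed order) whose endpoints lie on opposite sides of y = 21.6, where each meets that height, and whether that is right or left of the point:
Gulch: 4–5 at x≈14.64 (left), 5–6 at x≈15.90 (left) → 0 crossings.
Spur: 1–2 at x≈23.25 (right), 4–1 at x≈24.69 (right) → 2 crossings.
Ford: 1–2 at x≈34.34 (right), 4–5 at x≈19.63 (right) → 2 crossings.
Ridge: 5–6 at x≈15.08 (left), 7–1 at x≈24.14 (right) → 1 crossing.
Hollow: 5–6 at x≈19.33 (right), 7–1 at x≈31.38 (right) → 2 crossings.
Only Ridge has an odd count, so the point is inside Ridge.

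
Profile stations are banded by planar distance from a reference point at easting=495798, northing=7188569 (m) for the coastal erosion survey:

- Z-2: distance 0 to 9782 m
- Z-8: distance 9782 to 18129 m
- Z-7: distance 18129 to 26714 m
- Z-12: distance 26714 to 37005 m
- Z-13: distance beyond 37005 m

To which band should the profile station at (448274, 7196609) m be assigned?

Distance = √((448274−495798)² + (7196609−7188569)²) = √(2258530576.000 + 64641600.000) = 48199.296 m.
37005 ≤ 48199.296 < ∞ → Z-13.

Z-13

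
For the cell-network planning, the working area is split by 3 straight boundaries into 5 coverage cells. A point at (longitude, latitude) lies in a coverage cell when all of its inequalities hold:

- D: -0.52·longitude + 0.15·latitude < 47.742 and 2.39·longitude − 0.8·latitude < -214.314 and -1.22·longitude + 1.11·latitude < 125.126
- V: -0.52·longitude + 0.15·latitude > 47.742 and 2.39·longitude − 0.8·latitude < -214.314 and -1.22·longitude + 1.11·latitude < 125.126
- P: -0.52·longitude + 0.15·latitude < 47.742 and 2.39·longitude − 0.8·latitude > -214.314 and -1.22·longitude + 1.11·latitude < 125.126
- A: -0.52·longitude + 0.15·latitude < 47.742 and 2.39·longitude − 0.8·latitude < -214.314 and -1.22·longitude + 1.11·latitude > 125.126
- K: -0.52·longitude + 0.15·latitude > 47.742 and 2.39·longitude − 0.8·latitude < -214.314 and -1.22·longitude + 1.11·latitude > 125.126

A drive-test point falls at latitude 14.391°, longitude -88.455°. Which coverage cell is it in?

-0.52·-88.455 + 0.15·14.391 = 48.155, which is > 47.742
2.39·-88.455 − 0.8·14.391 = -222.920, which is < -214.314
-1.22·-88.455 + 1.11·14.391 = 123.889, which is < 125.126
This sign pattern matches V.

V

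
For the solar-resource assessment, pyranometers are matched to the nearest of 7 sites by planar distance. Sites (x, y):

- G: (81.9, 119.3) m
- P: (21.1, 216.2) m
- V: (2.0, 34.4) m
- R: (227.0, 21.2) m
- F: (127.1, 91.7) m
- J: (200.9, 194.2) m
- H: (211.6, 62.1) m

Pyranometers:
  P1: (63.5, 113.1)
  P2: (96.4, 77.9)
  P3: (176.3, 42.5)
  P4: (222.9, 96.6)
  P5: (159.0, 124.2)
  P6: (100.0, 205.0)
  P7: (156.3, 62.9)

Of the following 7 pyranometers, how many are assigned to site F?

3

P1 → G
P2 → F
P3 → H
P4 → H
P5 → F
P6 → P
P7 → F
3 of the 7 go to F.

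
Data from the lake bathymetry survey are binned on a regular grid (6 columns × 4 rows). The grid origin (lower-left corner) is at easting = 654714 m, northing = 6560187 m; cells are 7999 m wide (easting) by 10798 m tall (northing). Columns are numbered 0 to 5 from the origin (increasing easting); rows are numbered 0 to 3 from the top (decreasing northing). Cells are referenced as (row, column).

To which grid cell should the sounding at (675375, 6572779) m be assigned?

(2, 2)

Column index: ⌊(675375 − 654714) / 7999⌋ = ⌊2.583⌋ = 2
Row offset from origin: ⌊(6572779 − 6560187) / 10798⌋ = ⌊1.166⌋ = 1 → row 2 (counted from top)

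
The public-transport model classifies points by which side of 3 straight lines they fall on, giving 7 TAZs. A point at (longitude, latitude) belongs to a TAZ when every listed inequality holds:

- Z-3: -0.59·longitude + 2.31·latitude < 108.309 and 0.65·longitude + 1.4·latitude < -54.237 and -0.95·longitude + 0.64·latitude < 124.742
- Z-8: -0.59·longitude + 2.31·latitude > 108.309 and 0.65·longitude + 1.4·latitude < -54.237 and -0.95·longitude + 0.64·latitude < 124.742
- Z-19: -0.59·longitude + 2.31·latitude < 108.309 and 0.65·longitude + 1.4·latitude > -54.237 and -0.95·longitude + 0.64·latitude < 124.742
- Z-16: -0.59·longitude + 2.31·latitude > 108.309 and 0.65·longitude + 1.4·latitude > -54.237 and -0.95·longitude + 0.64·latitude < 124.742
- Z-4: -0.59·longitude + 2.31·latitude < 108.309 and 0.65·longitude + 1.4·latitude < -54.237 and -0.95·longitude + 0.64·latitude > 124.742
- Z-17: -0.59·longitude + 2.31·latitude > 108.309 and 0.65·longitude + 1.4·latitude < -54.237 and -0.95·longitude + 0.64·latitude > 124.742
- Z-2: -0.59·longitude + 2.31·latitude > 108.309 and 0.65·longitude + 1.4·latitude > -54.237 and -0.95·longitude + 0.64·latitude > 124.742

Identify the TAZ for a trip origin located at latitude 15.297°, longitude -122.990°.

-0.59·-122.990 + 2.31·15.297 = 107.900, which is < 108.309
0.65·-122.990 + 1.4·15.297 = -58.528, which is < -54.237
-0.95·-122.990 + 0.64·15.297 = 126.631, which is > 124.742
This sign pattern matches Z-4.

Z-4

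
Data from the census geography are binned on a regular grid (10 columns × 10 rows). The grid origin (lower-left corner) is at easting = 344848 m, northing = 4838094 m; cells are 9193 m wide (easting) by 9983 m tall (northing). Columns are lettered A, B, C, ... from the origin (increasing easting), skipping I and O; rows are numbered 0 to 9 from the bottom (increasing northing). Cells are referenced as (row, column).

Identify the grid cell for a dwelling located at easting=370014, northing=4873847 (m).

Column index: ⌊(370014 − 344848) / 9193⌋ = ⌊2.738⌋ = 2 → column C
Row offset from origin: ⌊(4873847 − 4838094) / 9983⌋ = ⌊3.581⌋ = 3 → row 3

(3, C)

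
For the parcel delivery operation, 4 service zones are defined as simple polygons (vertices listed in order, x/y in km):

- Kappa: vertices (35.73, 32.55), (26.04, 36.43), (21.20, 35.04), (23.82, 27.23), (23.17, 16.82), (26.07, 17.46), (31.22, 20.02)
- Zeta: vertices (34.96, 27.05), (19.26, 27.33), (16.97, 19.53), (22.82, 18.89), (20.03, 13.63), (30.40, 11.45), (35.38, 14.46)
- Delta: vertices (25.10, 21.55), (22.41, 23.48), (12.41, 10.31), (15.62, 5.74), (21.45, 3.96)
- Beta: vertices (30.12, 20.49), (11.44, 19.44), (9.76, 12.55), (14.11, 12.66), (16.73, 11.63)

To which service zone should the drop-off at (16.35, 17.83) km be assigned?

Cast a ray rightward from (16.35, 17.83). For each polygon, the edges (by vertex number in listed order) whose endpoints lie on opposite sides of y = 17.83, where each meets that height, and whether that is right or left of the point:
Kappa: 4–5 at x≈23.233 (right), 6–7 at x≈26.814 (right) → 2 crossings.
Zeta: 4–5 at x≈22.258 (right), 7–1 at x≈35.268 (right) → 2 crossings.
Delta: 2–3 at x≈18.120 (right), 5–1 at x≈24.328 (right) → 2 crossings.
Beta: 2–3 at x≈11.047 (left), 5–1 at x≈26.100 (right) → 1 crossing.
Only Beta has an odd count, so the point is inside Beta.

Beta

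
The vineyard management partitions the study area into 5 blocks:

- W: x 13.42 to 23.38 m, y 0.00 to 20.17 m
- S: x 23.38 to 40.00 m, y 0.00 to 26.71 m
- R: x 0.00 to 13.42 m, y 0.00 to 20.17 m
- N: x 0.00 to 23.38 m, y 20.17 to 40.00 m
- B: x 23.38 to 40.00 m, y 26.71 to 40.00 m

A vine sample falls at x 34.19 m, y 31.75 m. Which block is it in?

The point has x = 34.19 and y = 31.75.
Only B satisfies 23.38 ≤ x ≤ 40.00 and 26.71 ≤ y ≤ 40.00.

B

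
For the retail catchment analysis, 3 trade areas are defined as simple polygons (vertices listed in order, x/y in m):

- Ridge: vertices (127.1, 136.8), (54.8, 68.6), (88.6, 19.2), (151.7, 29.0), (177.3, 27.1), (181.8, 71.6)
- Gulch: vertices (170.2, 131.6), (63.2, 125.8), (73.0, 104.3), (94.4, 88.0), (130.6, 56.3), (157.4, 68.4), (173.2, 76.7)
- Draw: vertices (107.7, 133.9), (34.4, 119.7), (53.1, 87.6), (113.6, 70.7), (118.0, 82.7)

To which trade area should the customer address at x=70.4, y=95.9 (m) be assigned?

Cast a ray rightward from (70.4, 95.9). For each polygon, the edges (by vertex number in listed order) whose endpoints lie on opposite sides of y = 95.9, where each meets that height, and whether that is right or left of the point:
Ridge: 1–2 at x≈83.74 (right), 6–1 at x≈161.41 (right) → 2 crossings.
Gulch: 3–4 at x≈84.03 (right), 7–1 at x≈172.15 (right) → 2 crossings.
Draw: 2–3 at x≈48.26 (left), 5–1 at x≈115.34 (right) → 1 crossing.
Only Draw has an odd count, so the point is inside Draw.

Draw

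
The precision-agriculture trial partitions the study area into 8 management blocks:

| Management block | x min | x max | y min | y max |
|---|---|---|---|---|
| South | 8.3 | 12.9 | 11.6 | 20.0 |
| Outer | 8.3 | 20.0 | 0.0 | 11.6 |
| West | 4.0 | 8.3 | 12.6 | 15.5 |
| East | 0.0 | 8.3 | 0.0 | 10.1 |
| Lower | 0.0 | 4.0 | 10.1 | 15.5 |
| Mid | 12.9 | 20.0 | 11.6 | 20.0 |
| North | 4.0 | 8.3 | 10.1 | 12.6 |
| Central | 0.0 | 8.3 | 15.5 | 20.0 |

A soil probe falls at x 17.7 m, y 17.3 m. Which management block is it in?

Mid

The point has x = 17.7 and y = 17.3.
Only Mid satisfies 12.9 ≤ x ≤ 20.0 and 11.6 ≤ y ≤ 20.0.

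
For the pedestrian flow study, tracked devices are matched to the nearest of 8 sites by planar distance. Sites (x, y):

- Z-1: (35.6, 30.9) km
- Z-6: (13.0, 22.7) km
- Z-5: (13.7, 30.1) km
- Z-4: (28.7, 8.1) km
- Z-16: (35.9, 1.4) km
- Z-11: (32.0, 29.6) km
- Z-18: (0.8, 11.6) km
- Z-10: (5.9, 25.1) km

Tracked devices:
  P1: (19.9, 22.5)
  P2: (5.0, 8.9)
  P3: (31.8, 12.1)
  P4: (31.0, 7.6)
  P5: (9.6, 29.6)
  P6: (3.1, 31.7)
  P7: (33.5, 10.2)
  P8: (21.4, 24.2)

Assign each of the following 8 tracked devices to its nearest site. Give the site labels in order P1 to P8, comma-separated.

P1 → Z-6 (d²=47.65)
P2 → Z-18 (d²=24.93)
P3 → Z-4 (d²=25.61)
P4 → Z-4 (d²=5.54)
P5 → Z-5 (d²=17.06)
P6 → Z-10 (d²=51.40)
P7 → Z-4 (d²=27.45)
P8 → Z-6 (d²=72.81)

Z-6, Z-18, Z-4, Z-4, Z-5, Z-10, Z-4, Z-6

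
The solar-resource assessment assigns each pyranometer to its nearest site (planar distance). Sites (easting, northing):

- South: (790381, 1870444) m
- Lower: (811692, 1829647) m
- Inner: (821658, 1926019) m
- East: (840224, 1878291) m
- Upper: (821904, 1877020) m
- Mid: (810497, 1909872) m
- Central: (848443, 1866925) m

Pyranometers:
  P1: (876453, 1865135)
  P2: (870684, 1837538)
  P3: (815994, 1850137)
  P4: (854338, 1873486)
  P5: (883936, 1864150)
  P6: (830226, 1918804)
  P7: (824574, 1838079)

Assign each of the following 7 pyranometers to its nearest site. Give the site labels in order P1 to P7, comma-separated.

Central, Central, Lower, Central, Central, Inner, Lower

P1 → Central (d²=787764200.00)
P2 → Central (d²=1358257850.00)
P3 → Lower (d²=438347304.00)
P4 → Central (d²=77797746.00)
P5 → Central (d²=1267453674.00)
P6 → Inner (d²=125466849.00)
P7 → Lower (d²=237044548.00)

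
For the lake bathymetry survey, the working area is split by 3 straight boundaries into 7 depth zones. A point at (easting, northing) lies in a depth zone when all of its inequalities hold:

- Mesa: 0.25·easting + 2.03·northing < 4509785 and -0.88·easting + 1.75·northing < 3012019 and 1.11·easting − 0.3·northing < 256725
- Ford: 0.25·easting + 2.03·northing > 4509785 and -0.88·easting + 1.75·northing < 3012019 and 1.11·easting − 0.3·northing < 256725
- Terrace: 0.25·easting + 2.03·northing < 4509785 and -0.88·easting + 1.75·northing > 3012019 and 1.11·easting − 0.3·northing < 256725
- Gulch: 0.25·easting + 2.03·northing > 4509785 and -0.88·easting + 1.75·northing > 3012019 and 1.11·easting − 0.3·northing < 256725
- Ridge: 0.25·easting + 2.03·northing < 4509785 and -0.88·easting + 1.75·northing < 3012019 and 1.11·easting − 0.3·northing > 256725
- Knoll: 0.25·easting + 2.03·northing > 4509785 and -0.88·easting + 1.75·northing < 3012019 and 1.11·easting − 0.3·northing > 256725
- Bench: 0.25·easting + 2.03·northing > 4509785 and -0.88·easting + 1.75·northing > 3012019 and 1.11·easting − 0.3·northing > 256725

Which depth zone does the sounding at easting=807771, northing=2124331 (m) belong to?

0.25·807771 + 2.03·2124331 = 4514334.680, which is > 4509785
-0.88·807771 + 1.75·2124331 = 3006740.770, which is < 3012019
1.11·807771 − 0.3·2124331 = 259326.510, which is > 256725
This sign pattern matches Knoll.

Knoll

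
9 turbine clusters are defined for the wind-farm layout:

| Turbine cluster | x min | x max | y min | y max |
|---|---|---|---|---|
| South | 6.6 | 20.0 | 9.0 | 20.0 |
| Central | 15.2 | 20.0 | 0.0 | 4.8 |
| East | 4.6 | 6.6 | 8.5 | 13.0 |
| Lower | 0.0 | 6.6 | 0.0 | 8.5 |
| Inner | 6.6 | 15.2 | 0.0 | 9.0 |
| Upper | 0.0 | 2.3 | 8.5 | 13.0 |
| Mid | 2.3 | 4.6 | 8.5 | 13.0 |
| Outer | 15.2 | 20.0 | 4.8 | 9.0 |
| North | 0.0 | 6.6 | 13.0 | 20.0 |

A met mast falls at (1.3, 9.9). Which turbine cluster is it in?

Upper

The point has x = 1.3 and y = 9.9.
Only Upper satisfies 0.0 ≤ x ≤ 2.3 and 8.5 ≤ y ≤ 13.0.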